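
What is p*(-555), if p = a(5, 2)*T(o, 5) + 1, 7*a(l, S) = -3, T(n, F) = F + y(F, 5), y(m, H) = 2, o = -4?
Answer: 1110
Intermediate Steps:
T(n, F) = 2 + F (T(n, F) = F + 2 = 2 + F)
a(l, S) = -3/7 (a(l, S) = (⅐)*(-3) = -3/7)
p = -2 (p = -3*(2 + 5)/7 + 1 = -3/7*7 + 1 = -3 + 1 = -2)
p*(-555) = -2*(-555) = 1110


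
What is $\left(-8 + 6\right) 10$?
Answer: $-20$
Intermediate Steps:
$\left(-8 + 6\right) 10 = \left(-2\right) 10 = -20$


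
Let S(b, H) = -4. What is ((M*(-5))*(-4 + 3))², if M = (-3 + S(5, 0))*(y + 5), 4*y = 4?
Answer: 44100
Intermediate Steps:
y = 1 (y = (¼)*4 = 1)
M = -42 (M = (-3 - 4)*(1 + 5) = -7*6 = -42)
((M*(-5))*(-4 + 3))² = ((-42*(-5))*(-4 + 3))² = (210*(-1))² = (-210)² = 44100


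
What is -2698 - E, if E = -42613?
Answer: 39915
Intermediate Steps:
-2698 - E = -2698 - 1*(-42613) = -2698 + 42613 = 39915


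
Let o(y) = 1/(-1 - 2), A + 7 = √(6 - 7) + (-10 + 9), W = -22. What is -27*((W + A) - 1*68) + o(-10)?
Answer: 7937/3 - 27*I ≈ 2645.7 - 27.0*I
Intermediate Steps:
A = -8 + I (A = -7 + (√(6 - 7) + (-10 + 9)) = -7 + (√(-1) - 1) = -7 + (I - 1) = -7 + (-1 + I) = -8 + I ≈ -8.0 + 1.0*I)
o(y) = -⅓ (o(y) = 1/(-3) = -⅓)
-27*((W + A) - 1*68) + o(-10) = -27*((-22 + (-8 + I)) - 1*68) - ⅓ = -27*((-30 + I) - 68) - ⅓ = -27*(-98 + I) - ⅓ = (2646 - 27*I) - ⅓ = 7937/3 - 27*I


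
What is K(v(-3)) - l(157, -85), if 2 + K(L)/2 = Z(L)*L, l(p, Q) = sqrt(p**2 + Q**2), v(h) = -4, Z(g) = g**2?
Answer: -132 - sqrt(31874) ≈ -310.53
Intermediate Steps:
l(p, Q) = sqrt(Q**2 + p**2)
K(L) = -4 + 2*L**3 (K(L) = -4 + 2*(L**2*L) = -4 + 2*L**3)
K(v(-3)) - l(157, -85) = (-4 + 2*(-4)**3) - sqrt((-85)**2 + 157**2) = (-4 + 2*(-64)) - sqrt(7225 + 24649) = (-4 - 128) - sqrt(31874) = -132 - sqrt(31874)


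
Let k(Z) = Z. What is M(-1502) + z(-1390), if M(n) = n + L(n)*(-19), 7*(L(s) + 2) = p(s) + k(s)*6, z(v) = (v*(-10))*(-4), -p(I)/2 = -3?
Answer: -228334/7 ≈ -32619.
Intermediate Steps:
p(I) = 6 (p(I) = -2*(-3) = 6)
z(v) = 40*v (z(v) = -10*v*(-4) = 40*v)
L(s) = -8/7 + 6*s/7 (L(s) = -2 + (6 + s*6)/7 = -2 + (6 + 6*s)/7 = -2 + (6/7 + 6*s/7) = -8/7 + 6*s/7)
M(n) = 152/7 - 107*n/7 (M(n) = n + (-8/7 + 6*n/7)*(-19) = n + (152/7 - 114*n/7) = 152/7 - 107*n/7)
M(-1502) + z(-1390) = (152/7 - 107/7*(-1502)) + 40*(-1390) = (152/7 + 160714/7) - 55600 = 160866/7 - 55600 = -228334/7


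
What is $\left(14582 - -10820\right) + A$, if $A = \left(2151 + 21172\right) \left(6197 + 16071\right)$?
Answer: $519381966$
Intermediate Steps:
$A = 519356564$ ($A = 23323 \cdot 22268 = 519356564$)
$\left(14582 - -10820\right) + A = \left(14582 - -10820\right) + 519356564 = \left(14582 + 10820\right) + 519356564 = 25402 + 519356564 = 519381966$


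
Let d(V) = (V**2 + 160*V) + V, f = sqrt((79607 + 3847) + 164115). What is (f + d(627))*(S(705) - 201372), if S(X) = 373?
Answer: -99308781924 - 200999*sqrt(247569) ≈ -9.9409e+10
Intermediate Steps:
f = sqrt(247569) (f = sqrt(83454 + 164115) = sqrt(247569) ≈ 497.56)
d(V) = V**2 + 161*V
(f + d(627))*(S(705) - 201372) = (sqrt(247569) + 627*(161 + 627))*(373 - 201372) = (sqrt(247569) + 627*788)*(-200999) = (sqrt(247569) + 494076)*(-200999) = (494076 + sqrt(247569))*(-200999) = -99308781924 - 200999*sqrt(247569)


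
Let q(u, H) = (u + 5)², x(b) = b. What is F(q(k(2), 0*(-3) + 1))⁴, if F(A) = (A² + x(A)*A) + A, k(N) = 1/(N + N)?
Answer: 1537233081165721374561/268435456 ≈ 5.7266e+12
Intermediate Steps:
k(N) = 1/(2*N)
q(u, H) = (5 + u)²
F(A) = A + 2*A² (F(A) = (A² + A*A) + A = (A² + A²) + A = 2*A² + A = A + 2*A²)
F(q(k(2), 0*(-3) + 1))⁴ = ((5 + (½)/2)²*(1 + 2*(5 + (½)/2)²))⁴ = ((5 + (½)*(½))²*(1 + 2*(5 + (½)*(½))²))⁴ = ((5 + ¼)²*(1 + 2*(5 + ¼)²))⁴ = ((21/4)²*(1 + 2*(21/4)²))⁴ = (441*(1 + 2*(441/16))/16)⁴ = (441*(1 + 441/8)/16)⁴ = ((441/16)*(449/8))⁴ = (198009/128)⁴ = 1537233081165721374561/268435456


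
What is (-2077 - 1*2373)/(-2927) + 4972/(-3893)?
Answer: 2770806/11394811 ≈ 0.24316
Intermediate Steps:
(-2077 - 1*2373)/(-2927) + 4972/(-3893) = (-2077 - 2373)*(-1/2927) + 4972*(-1/3893) = -4450*(-1/2927) - 4972/3893 = 4450/2927 - 4972/3893 = 2770806/11394811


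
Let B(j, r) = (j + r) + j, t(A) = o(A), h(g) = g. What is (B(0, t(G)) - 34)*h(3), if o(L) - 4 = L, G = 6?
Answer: -72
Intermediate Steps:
o(L) = 4 + L
t(A) = 4 + A
B(j, r) = r + 2*j
(B(0, t(G)) - 34)*h(3) = (((4 + 6) + 2*0) - 34)*3 = ((10 + 0) - 34)*3 = (10 - 34)*3 = -24*3 = -72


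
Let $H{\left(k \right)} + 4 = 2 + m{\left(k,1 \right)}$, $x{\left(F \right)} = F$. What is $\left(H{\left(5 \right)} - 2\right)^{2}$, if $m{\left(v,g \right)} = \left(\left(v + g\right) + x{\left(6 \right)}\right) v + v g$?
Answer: $3721$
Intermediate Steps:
$m{\left(v,g \right)} = g v + v \left(6 + g + v\right)$ ($m{\left(v,g \right)} = \left(\left(v + g\right) + 6\right) v + v g = \left(\left(g + v\right) + 6\right) v + g v = \left(6 + g + v\right) v + g v = v \left(6 + g + v\right) + g v = g v + v \left(6 + g + v\right)$)
$H{\left(k \right)} = -2 + k \left(8 + k\right)$ ($H{\left(k \right)} = -4 + \left(2 + k \left(6 + k + 2 \cdot 1\right)\right) = -4 + \left(2 + k \left(6 + k + 2\right)\right) = -4 + \left(2 + k \left(8 + k\right)\right) = -2 + k \left(8 + k\right)$)
$\left(H{\left(5 \right)} - 2\right)^{2} = \left(\left(-2 + 5 \left(8 + 5\right)\right) - 2\right)^{2} = \left(\left(-2 + 5 \cdot 13\right) - 2\right)^{2} = \left(\left(-2 + 65\right) - 2\right)^{2} = \left(63 - 2\right)^{2} = 61^{2} = 3721$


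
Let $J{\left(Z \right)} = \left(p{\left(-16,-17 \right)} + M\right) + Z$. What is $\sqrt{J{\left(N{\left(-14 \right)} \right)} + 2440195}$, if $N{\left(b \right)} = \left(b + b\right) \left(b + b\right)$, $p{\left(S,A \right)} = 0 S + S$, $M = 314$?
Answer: $3 \sqrt{271253} \approx 1562.5$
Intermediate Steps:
$p{\left(S,A \right)} = S$ ($p{\left(S,A \right)} = 0 + S = S$)
$N{\left(b \right)} = 4 b^{2}$ ($N{\left(b \right)} = 2 b 2 b = 4 b^{2}$)
$J{\left(Z \right)} = 298 + Z$ ($J{\left(Z \right)} = \left(-16 + 314\right) + Z = 298 + Z$)
$\sqrt{J{\left(N{\left(-14 \right)} \right)} + 2440195} = \sqrt{\left(298 + 4 \left(-14\right)^{2}\right) + 2440195} = \sqrt{\left(298 + 4 \cdot 196\right) + 2440195} = \sqrt{\left(298 + 784\right) + 2440195} = \sqrt{1082 + 2440195} = \sqrt{2441277} = 3 \sqrt{271253}$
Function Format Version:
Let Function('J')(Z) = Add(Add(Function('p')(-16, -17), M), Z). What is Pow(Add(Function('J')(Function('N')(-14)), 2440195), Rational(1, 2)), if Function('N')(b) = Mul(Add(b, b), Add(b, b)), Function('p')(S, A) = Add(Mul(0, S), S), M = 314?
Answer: Mul(3, Pow(271253, Rational(1, 2))) ≈ 1562.5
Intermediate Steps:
Function('p')(S, A) = S (Function('p')(S, A) = Add(0, S) = S)
Function('N')(b) = Mul(4, Pow(b, 2)) (Function('N')(b) = Mul(Mul(2, b), Mul(2, b)) = Mul(4, Pow(b, 2)))
Function('J')(Z) = Add(298, Z) (Function('J')(Z) = Add(Add(-16, 314), Z) = Add(298, Z))
Pow(Add(Function('J')(Function('N')(-14)), 2440195), Rational(1, 2)) = Pow(Add(Add(298, Mul(4, Pow(-14, 2))), 2440195), Rational(1, 2)) = Pow(Add(Add(298, Mul(4, 196)), 2440195), Rational(1, 2)) = Pow(Add(Add(298, 784), 2440195), Rational(1, 2)) = Pow(Add(1082, 2440195), Rational(1, 2)) = Pow(2441277, Rational(1, 2)) = Mul(3, Pow(271253, Rational(1, 2)))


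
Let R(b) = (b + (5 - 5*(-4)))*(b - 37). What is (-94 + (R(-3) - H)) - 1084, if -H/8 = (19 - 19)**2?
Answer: -2058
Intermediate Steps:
R(b) = (-37 + b)*(25 + b) (R(b) = (b + (5 + 20))*(-37 + b) = (b + 25)*(-37 + b) = (25 + b)*(-37 + b) = (-37 + b)*(25 + b))
H = 0 (H = -8*(19 - 19)**2 = -8*0**2 = -8*0 = 0)
(-94 + (R(-3) - H)) - 1084 = (-94 + ((-925 + (-3)**2 - 12*(-3)) - 1*0)) - 1084 = (-94 + ((-925 + 9 + 36) + 0)) - 1084 = (-94 + (-880 + 0)) - 1084 = (-94 - 880) - 1084 = -974 - 1084 = -2058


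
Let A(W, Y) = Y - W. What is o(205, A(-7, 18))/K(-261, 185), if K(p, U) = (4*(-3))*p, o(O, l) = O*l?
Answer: 5125/3132 ≈ 1.6363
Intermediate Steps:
K(p, U) = -12*p
o(205, A(-7, 18))/K(-261, 185) = (205*(18 - 1*(-7)))/((-12*(-261))) = (205*(18 + 7))/3132 = (205*25)*(1/3132) = 5125*(1/3132) = 5125/3132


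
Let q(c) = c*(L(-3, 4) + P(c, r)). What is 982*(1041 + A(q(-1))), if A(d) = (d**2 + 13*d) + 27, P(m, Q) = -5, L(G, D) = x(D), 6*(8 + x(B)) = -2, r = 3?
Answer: 12542104/9 ≈ 1.3936e+6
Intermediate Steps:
x(B) = -25/3 (x(B) = -8 + (1/6)*(-2) = -8 - 1/3 = -25/3)
L(G, D) = -25/3
q(c) = -40*c/3 (q(c) = c*(-25/3 - 5) = c*(-40/3) = -40*c/3)
A(d) = 27 + d**2 + 13*d
982*(1041 + A(q(-1))) = 982*(1041 + (27 + (-40/3*(-1))**2 + 13*(-40/3*(-1)))) = 982*(1041 + (27 + (40/3)**2 + 13*(40/3))) = 982*(1041 + (27 + 1600/9 + 520/3)) = 982*(1041 + 3403/9) = 982*(12772/9) = 12542104/9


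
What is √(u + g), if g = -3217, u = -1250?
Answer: I*√4467 ≈ 66.836*I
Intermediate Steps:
√(u + g) = √(-1250 - 3217) = √(-4467) = I*√4467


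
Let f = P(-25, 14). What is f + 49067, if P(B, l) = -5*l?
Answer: 48997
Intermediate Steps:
f = -70 (f = -5*14 = -70)
f + 49067 = -70 + 49067 = 48997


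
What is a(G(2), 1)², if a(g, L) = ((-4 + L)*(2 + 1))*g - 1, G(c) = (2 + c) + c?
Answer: 3025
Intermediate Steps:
G(c) = 2 + 2*c
a(g, L) = -1 + g*(-12 + 3*L) (a(g, L) = ((-4 + L)*3)*g - 1 = (-12 + 3*L)*g - 1 = g*(-12 + 3*L) - 1 = -1 + g*(-12 + 3*L))
a(G(2), 1)² = (-1 - 12*(2 + 2*2) + 3*1*(2 + 2*2))² = (-1 - 12*(2 + 4) + 3*1*(2 + 4))² = (-1 - 12*6 + 3*1*6)² = (-1 - 72 + 18)² = (-55)² = 3025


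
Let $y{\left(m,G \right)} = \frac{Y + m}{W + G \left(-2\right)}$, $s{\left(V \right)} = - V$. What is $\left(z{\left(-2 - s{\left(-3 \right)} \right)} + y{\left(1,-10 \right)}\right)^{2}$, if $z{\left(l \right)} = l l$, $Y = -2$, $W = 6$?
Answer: $\frac{421201}{676} \approx 623.08$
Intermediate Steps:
$z{\left(l \right)} = l^{2}$
$y{\left(m,G \right)} = \frac{-2 + m}{6 - 2 G}$ ($y{\left(m,G \right)} = \frac{-2 + m}{6 + G \left(-2\right)} = \frac{-2 + m}{6 - 2 G}$)
$\left(z{\left(-2 - s{\left(-3 \right)} \right)} + y{\left(1,-10 \right)}\right)^{2} = \left(\left(-2 - \left(-1\right) \left(-3\right)\right)^{2} + \frac{2 - 1}{2 \left(-3 - 10\right)}\right)^{2} = \left(\left(-2 - 3\right)^{2} + \frac{2 - 1}{2 \left(-13\right)}\right)^{2} = \left(\left(-2 - 3\right)^{2} + \frac{1}{2} \left(- \frac{1}{13}\right) 1\right)^{2} = \left(\left(-5\right)^{2} - \frac{1}{26}\right)^{2} = \left(25 - \frac{1}{26}\right)^{2} = \left(\frac{649}{26}\right)^{2} = \frac{421201}{676}$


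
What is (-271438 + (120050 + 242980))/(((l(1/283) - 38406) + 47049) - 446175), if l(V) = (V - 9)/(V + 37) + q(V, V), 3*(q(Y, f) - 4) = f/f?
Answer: -1438727136/6872688407 ≈ -0.20934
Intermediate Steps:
q(Y, f) = 13/3 (q(Y, f) = 4 + (f/f)/3 = 4 + (⅓)*1 = 4 + ⅓ = 13/3)
l(V) = 13/3 + (-9 + V)/(37 + V) (l(V) = (V - 9)/(V + 37) + 13/3 = (-9 + V)/(37 + V) + 13/3 = 13/3 + (-9 + V)/(37 + V))
(-271438 + (120050 + 242980))/(((l(1/283) - 38406) + 47049) - 446175) = (-271438 + (120050 + 242980))/(((2*(227 + 8/283)/(3*(37 + 1/283)) - 38406) + 47049) - 446175) = (-271438 + 363030)/(((2*(227 + 8*(1/283))/(3*(37 + 1/283)) - 38406) + 47049) - 446175) = 91592/(((2*(227 + 8/283)/(3*(10472/283)) - 38406) + 47049) - 446175) = 91592/((((⅔)*(283/10472)*(64249/283) - 38406) + 47049) - 446175) = 91592/(((64249/15708 - 38406) + 47049) - 446175) = 91592/((-603217199/15708 + 47049) - 446175) = 91592/(135828493/15708 - 446175) = 91592/(-6872688407/15708) = 91592*(-15708/6872688407) = -1438727136/6872688407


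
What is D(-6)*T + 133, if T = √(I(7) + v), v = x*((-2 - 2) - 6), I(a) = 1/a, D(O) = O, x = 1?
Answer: 133 - 6*I*√483/7 ≈ 133.0 - 18.838*I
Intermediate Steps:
v = -10 (v = 1*((-2 - 2) - 6) = 1*(-4 - 6) = 1*(-10) = -10)
T = I*√483/7 (T = √(1/7 - 10) = √(⅐ - 10) = √(-69/7) = I*√483/7 ≈ 3.1396*I)
D(-6)*T + 133 = -6*I*√483/7 + 133 = 133 - 6*I*√483/7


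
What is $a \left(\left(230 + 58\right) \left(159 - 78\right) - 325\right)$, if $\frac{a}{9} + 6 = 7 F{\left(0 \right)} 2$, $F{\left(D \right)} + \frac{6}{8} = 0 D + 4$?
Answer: $\frac{16355133}{2} \approx 8.1776 \cdot 10^{6}$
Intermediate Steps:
$F{\left(D \right)} = \frac{13}{4}$ ($F{\left(D \right)} = - \frac{3}{4} + \left(0 D + 4\right) = - \frac{3}{4} + \left(0 + 4\right) = - \frac{3}{4} + 4 = \frac{13}{4}$)
$a = \frac{711}{2}$ ($a = -54 + 9 \cdot 7 \cdot \frac{13}{4} \cdot 2 = -54 + 9 \cdot \frac{91}{4} \cdot 2 = -54 + 9 \cdot \frac{91}{2} = -54 + \frac{819}{2} = \frac{711}{2} \approx 355.5$)
$a \left(\left(230 + 58\right) \left(159 - 78\right) - 325\right) = \frac{711 \left(\left(230 + 58\right) \left(159 - 78\right) - 325\right)}{2} = \frac{711 \left(288 \cdot 81 - 325\right)}{2} = \frac{711 \left(23328 - 325\right)}{2} = \frac{711}{2} \cdot 23003 = \frac{16355133}{2}$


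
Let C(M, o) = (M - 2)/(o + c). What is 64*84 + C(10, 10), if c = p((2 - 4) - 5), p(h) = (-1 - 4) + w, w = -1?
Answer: 5378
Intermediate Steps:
p(h) = -6 (p(h) = (-1 - 4) - 1 = -5 - 1 = -6)
c = -6
C(M, o) = (-2 + M)/(-6 + o) (C(M, o) = (M - 2)/(o - 6) = (-2 + M)/(-6 + o))
64*84 + C(10, 10) = 64*84 + (-2 + 10)/(-6 + 10) = 5376 + 8/4 = 5376 + (1/4)*8 = 5376 + 2 = 5378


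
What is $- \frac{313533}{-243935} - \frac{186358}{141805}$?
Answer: $- \frac{199738333}{6918240535} \approx -0.028871$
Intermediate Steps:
$- \frac{313533}{-243935} - \frac{186358}{141805} = \left(-313533\right) \left(- \frac{1}{243935}\right) - \frac{186358}{141805} = \frac{313533}{243935} - \frac{186358}{141805} = - \frac{199738333}{6918240535}$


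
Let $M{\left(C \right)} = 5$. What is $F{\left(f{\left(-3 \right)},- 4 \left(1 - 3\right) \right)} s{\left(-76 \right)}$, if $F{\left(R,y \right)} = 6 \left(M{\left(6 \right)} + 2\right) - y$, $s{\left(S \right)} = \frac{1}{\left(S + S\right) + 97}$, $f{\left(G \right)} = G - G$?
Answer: $- \frac{34}{55} \approx -0.61818$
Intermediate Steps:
$f{\left(G \right)} = 0$
$s{\left(S \right)} = \frac{1}{97 + 2 S}$ ($s{\left(S \right)} = \frac{1}{2 S + 97} = \frac{1}{97 + 2 S}$)
$F{\left(R,y \right)} = 42 - y$ ($F{\left(R,y \right)} = 6 \left(5 + 2\right) - y = 6 \cdot 7 - y = 42 - y$)
$F{\left(f{\left(-3 \right)},- 4 \left(1 - 3\right) \right)} s{\left(-76 \right)} = \frac{42 - - 4 \left(1 - 3\right)}{97 + 2 \left(-76\right)} = \frac{42 - \left(-4\right) \left(-2\right)}{97 - 152} = \frac{42 - 8}{-55} = \left(42 - 8\right) \left(- \frac{1}{55}\right) = 34 \left(- \frac{1}{55}\right) = - \frac{34}{55}$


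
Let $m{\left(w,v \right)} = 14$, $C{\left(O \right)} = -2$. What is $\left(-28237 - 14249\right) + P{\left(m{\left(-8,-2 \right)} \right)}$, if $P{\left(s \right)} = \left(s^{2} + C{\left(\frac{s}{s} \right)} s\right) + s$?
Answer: $-42304$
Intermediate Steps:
$P{\left(s \right)} = s^{2} - s$ ($P{\left(s \right)} = \left(s^{2} - 2 s\right) + s = s^{2} - s$)
$\left(-28237 - 14249\right) + P{\left(m{\left(-8,-2 \right)} \right)} = \left(-28237 - 14249\right) + 14 \left(-1 + 14\right) = -42486 + 14 \cdot 13 = -42486 + 182 = -42304$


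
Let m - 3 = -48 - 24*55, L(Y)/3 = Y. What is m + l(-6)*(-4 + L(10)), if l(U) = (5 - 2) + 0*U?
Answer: -1287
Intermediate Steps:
L(Y) = 3*Y
l(U) = 3 (l(U) = 3 + 0 = 3)
m = -1365 (m = 3 + (-48 - 24*55) = 3 + (-48 - 1320) = 3 - 1368 = -1365)
m + l(-6)*(-4 + L(10)) = -1365 + 3*(-4 + 3*10) = -1365 + 3*(-4 + 30) = -1365 + 3*26 = -1365 + 78 = -1287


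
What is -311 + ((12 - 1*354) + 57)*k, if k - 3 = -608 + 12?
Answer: 168694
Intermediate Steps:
k = -593 (k = 3 + (-608 + 12) = 3 - 596 = -593)
-311 + ((12 - 1*354) + 57)*k = -311 + ((12 - 1*354) + 57)*(-593) = -311 + ((12 - 354) + 57)*(-593) = -311 + (-342 + 57)*(-593) = -311 - 285*(-593) = -311 + 169005 = 168694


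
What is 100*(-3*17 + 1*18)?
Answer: -3300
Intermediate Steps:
100*(-3*17 + 1*18) = 100*(-51 + 18) = 100*(-33) = -3300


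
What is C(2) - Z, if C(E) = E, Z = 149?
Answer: -147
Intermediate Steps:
C(2) - Z = 2 - 1*149 = 2 - 149 = -147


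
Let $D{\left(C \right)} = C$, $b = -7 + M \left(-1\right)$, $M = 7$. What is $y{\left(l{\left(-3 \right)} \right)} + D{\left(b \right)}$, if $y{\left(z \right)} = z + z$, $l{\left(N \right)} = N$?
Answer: $-20$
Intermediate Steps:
$y{\left(z \right)} = 2 z$
$b = -14$ ($b = -7 + 7 \left(-1\right) = -7 - 7 = -14$)
$y{\left(l{\left(-3 \right)} \right)} + D{\left(b \right)} = 2 \left(-3\right) - 14 = -6 - 14 = -20$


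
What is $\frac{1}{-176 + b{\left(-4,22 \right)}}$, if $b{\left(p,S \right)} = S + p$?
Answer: $- \frac{1}{158} \approx -0.0063291$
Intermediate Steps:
$\frac{1}{-176 + b{\left(-4,22 \right)}} = \frac{1}{-176 + \left(22 - 4\right)} = \frac{1}{-176 + 18} = \frac{1}{-158} = - \frac{1}{158}$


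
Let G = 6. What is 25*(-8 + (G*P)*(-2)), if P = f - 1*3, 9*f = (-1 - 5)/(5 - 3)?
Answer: 800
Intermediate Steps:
f = -1/3 (f = ((-1 - 5)/(5 - 3))/9 = (-6/2)/9 = (-6*1/2)/9 = (1/9)*(-3) = -1/3 ≈ -0.33333)
P = -10/3 (P = -1/3 - 1*3 = -1/3 - 3 = -10/3 ≈ -3.3333)
25*(-8 + (G*P)*(-2)) = 25*(-8 + (6*(-10/3))*(-2)) = 25*(-8 - 20*(-2)) = 25*(-8 + 40) = 25*32 = 800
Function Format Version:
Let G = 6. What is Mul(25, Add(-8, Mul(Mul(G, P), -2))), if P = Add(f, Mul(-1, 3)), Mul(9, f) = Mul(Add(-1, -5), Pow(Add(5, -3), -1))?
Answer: 800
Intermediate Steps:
f = Rational(-1, 3) (f = Mul(Rational(1, 9), Mul(Add(-1, -5), Pow(Add(5, -3), -1))) = Mul(Rational(1, 9), Mul(-6, Pow(2, -1))) = Mul(Rational(1, 9), Mul(-6, Rational(1, 2))) = Mul(Rational(1, 9), -3) = Rational(-1, 3) ≈ -0.33333)
P = Rational(-10, 3) (P = Add(Rational(-1, 3), Mul(-1, 3)) = Add(Rational(-1, 3), -3) = Rational(-10, 3) ≈ -3.3333)
Mul(25, Add(-8, Mul(Mul(G, P), -2))) = Mul(25, Add(-8, Mul(Mul(6, Rational(-10, 3)), -2))) = Mul(25, Add(-8, Mul(-20, -2))) = Mul(25, Add(-8, 40)) = Mul(25, 32) = 800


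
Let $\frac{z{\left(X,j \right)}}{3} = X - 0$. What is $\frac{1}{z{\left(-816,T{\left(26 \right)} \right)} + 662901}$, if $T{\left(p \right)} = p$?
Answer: $\frac{1}{660453} \approx 1.5141 \cdot 10^{-6}$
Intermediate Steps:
$z{\left(X,j \right)} = 3 X$ ($z{\left(X,j \right)} = 3 \left(X - 0\right) = 3 \left(X + 0\right) = 3 X$)
$\frac{1}{z{\left(-816,T{\left(26 \right)} \right)} + 662901} = \frac{1}{3 \left(-816\right) + 662901} = \frac{1}{-2448 + 662901} = \frac{1}{660453}$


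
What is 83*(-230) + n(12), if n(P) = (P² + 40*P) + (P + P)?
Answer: -18442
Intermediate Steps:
n(P) = P² + 42*P (n(P) = (P² + 40*P) + 2*P = P² + 42*P)
83*(-230) + n(12) = 83*(-230) + 12*(42 + 12) = -19090 + 12*54 = -19090 + 648 = -18442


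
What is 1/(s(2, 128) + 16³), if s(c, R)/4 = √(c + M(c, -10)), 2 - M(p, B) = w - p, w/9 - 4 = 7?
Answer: 256/1048669 - I*√93/4194676 ≈ 0.00024412 - 2.299e-6*I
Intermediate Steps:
w = 99 (w = 36 + 9*7 = 36 + 63 = 99)
M(p, B) = -97 + p (M(p, B) = 2 - (99 - p) = 2 + (-99 + p) = -97 + p)
s(c, R) = 4*√(-97 + 2*c) (s(c, R) = 4*√(c + (-97 + c)) = 4*√(-97 + 2*c))
1/(s(2, 128) + 16³) = 1/(4*√(-97 + 2*2) + 16³) = 1/(4*√(-97 + 4) + 4096) = 1/(4*√(-93) + 4096) = 1/(4*(I*√93) + 4096) = 1/(4*I*√93 + 4096) = 1/(4096 + 4*I*√93)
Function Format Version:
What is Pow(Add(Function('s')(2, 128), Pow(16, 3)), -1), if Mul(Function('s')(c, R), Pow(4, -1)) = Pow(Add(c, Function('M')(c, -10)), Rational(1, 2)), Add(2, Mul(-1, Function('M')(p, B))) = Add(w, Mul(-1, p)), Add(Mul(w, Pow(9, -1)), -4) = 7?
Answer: Add(Rational(256, 1048669), Mul(Rational(-1, 4194676), I, Pow(93, Rational(1, 2)))) ≈ Add(0.00024412, Mul(-2.2990e-6, I))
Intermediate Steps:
w = 99 (w = Add(36, Mul(9, 7)) = Add(36, 63) = 99)
Function('M')(p, B) = Add(-97, p) (Function('M')(p, B) = Add(2, Mul(-1, Add(99, Mul(-1, p)))) = Add(2, Add(-99, p)) = Add(-97, p))
Function('s')(c, R) = Mul(4, Pow(Add(-97, Mul(2, c)), Rational(1, 2))) (Function('s')(c, R) = Mul(4, Pow(Add(c, Add(-97, c)), Rational(1, 2))) = Mul(4, Pow(Add(-97, Mul(2, c)), Rational(1, 2))))
Pow(Add(Function('s')(2, 128), Pow(16, 3)), -1) = Pow(Add(Mul(4, Pow(Add(-97, Mul(2, 2)), Rational(1, 2))), Pow(16, 3)), -1) = Pow(Add(Mul(4, Pow(Add(-97, 4), Rational(1, 2))), 4096), -1) = Pow(Add(Mul(4, Pow(-93, Rational(1, 2))), 4096), -1) = Pow(Add(Mul(4, Mul(I, Pow(93, Rational(1, 2)))), 4096), -1) = Pow(Add(Mul(4, I, Pow(93, Rational(1, 2))), 4096), -1) = Pow(Add(4096, Mul(4, I, Pow(93, Rational(1, 2)))), -1)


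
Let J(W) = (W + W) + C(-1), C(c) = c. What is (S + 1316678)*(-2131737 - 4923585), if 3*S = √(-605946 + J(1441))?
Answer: -9289587260316 - 2351774*I*√603065 ≈ -9.2896e+12 - 1.8263e+9*I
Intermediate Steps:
J(W) = -1 + 2*W (J(W) = (W + W) - 1 = 2*W - 1 = -1 + 2*W)
S = I*√603065/3 (S = √(-605946 + (-1 + 2*1441))/3 = √(-605946 + (-1 + 2882))/3 = √(-605946 + 2881)/3 = √(-603065)/3 = (I*√603065)/3 = I*√603065/3 ≈ 258.86*I)
(S + 1316678)*(-2131737 - 4923585) = (I*√603065/3 + 1316678)*(-2131737 - 4923585) = (1316678 + I*√603065/3)*(-7055322) = -9289587260316 - 2351774*I*√603065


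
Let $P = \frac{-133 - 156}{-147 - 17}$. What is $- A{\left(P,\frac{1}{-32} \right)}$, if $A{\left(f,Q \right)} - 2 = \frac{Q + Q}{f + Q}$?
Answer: $- \frac{4460}{2271} \approx -1.9639$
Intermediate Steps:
$P = \frac{289}{164}$ ($P = - \frac{289}{-164} = \left(-289\right) \left(- \frac{1}{164}\right) = \frac{289}{164} \approx 1.7622$)
$A{\left(f,Q \right)} = 2 + \frac{2 Q}{Q + f}$ ($A{\left(f,Q \right)} = 2 + \frac{Q + Q}{f + Q} = 2 + \frac{2 Q}{Q + f}$)
$- A{\left(P,\frac{1}{-32} \right)} = - \frac{2 \left(\frac{289}{164} + \frac{2}{-32}\right)}{\frac{1}{-32} + \frac{289}{164}} = - \frac{2 \left(\frac{289}{164} + 2 \left(- \frac{1}{32}\right)\right)}{- \frac{1}{32} + \frac{289}{164}} = - \frac{2 \left(\frac{289}{164} - \frac{1}{16}\right)}{\frac{2271}{1312}} = - \frac{2 \cdot 1312 \cdot 1115}{2271 \cdot 656} = \left(-1\right) \frac{4460}{2271} = - \frac{4460}{2271}$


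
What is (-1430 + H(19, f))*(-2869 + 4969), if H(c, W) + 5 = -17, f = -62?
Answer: -3049200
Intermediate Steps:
H(c, W) = -22 (H(c, W) = -5 - 17 = -22)
(-1430 + H(19, f))*(-2869 + 4969) = (-1430 - 22)*(-2869 + 4969) = -1452*2100 = -3049200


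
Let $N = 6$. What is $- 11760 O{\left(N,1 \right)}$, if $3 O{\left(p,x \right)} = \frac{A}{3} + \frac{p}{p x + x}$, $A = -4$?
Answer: $\frac{5600}{3} \approx 1866.7$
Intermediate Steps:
$O{\left(p,x \right)} = - \frac{4}{9} + \frac{p}{3 \left(x + p x\right)}$ ($O{\left(p,x \right)} = \frac{- \frac{4}{3} + \frac{p}{p x + x}}{3} = \frac{\left(-4\right) \frac{1}{3} + \frac{p}{x + p x}}{3} = \frac{- \frac{4}{3} + \frac{p}{x + p x}}{3} = - \frac{4}{9} + \frac{p}{3 \left(x + p x\right)}$)
$- 11760 O{\left(N,1 \right)} = - 11760 \frac{\left(-4\right) 1 + 3 \cdot 6 - 24 \cdot 1}{9 \cdot 1 \left(1 + 6\right)} = - 11760 \cdot \frac{1}{9} \cdot 1 \cdot \frac{1}{7} \left(-4 + 18 - 24\right) = - 11760 \cdot \frac{1}{9} \cdot 1 \cdot \frac{1}{7} \left(-10\right) = \left(-11760\right) \left(- \frac{10}{63}\right) = \frac{5600}{3}$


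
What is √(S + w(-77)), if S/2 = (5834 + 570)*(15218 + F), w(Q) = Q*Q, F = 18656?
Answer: √433864121 ≈ 20829.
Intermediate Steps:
w(Q) = Q²
S = 433858192 (S = 2*((5834 + 570)*(15218 + 18656)) = 2*(6404*33874) = 2*216929096 = 433858192)
√(S + w(-77)) = √(433858192 + (-77)²) = √(433858192 + 5929) = √433864121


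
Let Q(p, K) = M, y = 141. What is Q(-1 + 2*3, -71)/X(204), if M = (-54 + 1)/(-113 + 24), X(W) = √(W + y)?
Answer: 53*√345/30705 ≈ 0.032061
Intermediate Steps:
X(W) = √(141 + W) (X(W) = √(W + 141) = √(141 + W))
M = 53/89 (M = -53/(-89) = -53*(-1/89) = 53/89 ≈ 0.59551)
Q(p, K) = 53/89
Q(-1 + 2*3, -71)/X(204) = 53/(89*(√(141 + 204))) = 53/(89*(√345)) = 53*(√345/345)/89 = 53*√345/30705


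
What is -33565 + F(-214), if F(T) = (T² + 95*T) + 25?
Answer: -8074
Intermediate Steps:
F(T) = 25 + T² + 95*T
-33565 + F(-214) = -33565 + (25 + (-214)² + 95*(-214)) = -33565 + (25 + 45796 - 20330) = -33565 + 25491 = -8074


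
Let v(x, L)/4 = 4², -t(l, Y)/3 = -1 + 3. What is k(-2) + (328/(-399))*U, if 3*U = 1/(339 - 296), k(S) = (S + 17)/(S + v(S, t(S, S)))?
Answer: 751729/3191202 ≈ 0.23556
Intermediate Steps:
t(l, Y) = -6 (t(l, Y) = -3*(-1 + 3) = -3*2 = -6)
v(x, L) = 64 (v(x, L) = 4*4² = 4*16 = 64)
k(S) = (17 + S)/(64 + S) (k(S) = (S + 17)/(S + 64) = (17 + S)/(64 + S))
U = 1/129 (U = 1/(3*(339 - 296)) = (⅓)/43 = (⅓)*(1/43) = 1/129 ≈ 0.0077519)
k(-2) + (328/(-399))*U = (17 - 2)/(64 - 2) + (328/(-399))*(1/129) = 15/62 + (328*(-1/399))*(1/129) = (1/62)*15 - 328/399*1/129 = 15/62 - 328/51471 = 751729/3191202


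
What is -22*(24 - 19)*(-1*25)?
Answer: 2750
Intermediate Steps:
-22*(24 - 19)*(-1*25) = -110*(-25) = -22*(-125) = 2750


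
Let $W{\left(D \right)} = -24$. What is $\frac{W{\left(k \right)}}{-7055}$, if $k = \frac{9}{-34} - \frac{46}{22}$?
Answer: $\frac{24}{7055} \approx 0.0034018$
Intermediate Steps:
$k = - \frac{881}{374}$ ($k = 9 \left(- \frac{1}{34}\right) - \frac{23}{11} = - \frac{9}{34} - \frac{23}{11} = - \frac{881}{374} \approx -2.3556$)
$\frac{W{\left(k \right)}}{-7055} = - \frac{24}{-7055} = \left(-24\right) \left(- \frac{1}{7055}\right) = \frac{24}{7055}$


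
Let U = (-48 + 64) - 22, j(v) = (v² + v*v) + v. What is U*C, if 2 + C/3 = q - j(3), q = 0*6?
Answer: 414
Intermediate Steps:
q = 0
j(v) = v + 2*v² (j(v) = (v² + v²) + v = 2*v² + v = v + 2*v²)
U = -6 (U = 16 - 22 = -6)
C = -69 (C = -6 + 3*(0 - 3*(1 + 2*3)) = -6 + 3*(0 - 3*(1 + 6)) = -6 + 3*(0 - 3*7) = -6 + 3*(0 - 1*21) = -6 + 3*(0 - 21) = -6 + 3*(-21) = -6 - 63 = -69)
U*C = -6*(-69) = 414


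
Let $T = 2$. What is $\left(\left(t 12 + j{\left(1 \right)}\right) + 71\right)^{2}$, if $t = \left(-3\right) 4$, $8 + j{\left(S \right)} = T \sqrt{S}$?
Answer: $6241$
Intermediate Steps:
$j{\left(S \right)} = -8 + 2 \sqrt{S}$
$t = -12$
$\left(\left(t 12 + j{\left(1 \right)}\right) + 71\right)^{2} = \left(\left(\left(-12\right) 12 - \left(8 - 2 \sqrt{1}\right)\right) + 71\right)^{2} = \left(\left(-144 + \left(-8 + 2 \cdot 1\right)\right) + 71\right)^{2} = \left(\left(-144 + \left(-8 + 2\right)\right) + 71\right)^{2} = \left(\left(-144 - 6\right) + 71\right)^{2} = \left(-150 + 71\right)^{2} = \left(-79\right)^{2} = 6241$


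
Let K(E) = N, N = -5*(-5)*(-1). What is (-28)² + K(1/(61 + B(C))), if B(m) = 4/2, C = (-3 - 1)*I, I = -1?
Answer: 759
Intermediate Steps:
C = 4 (C = (-3 - 1)*(-1) = -4*(-1) = 4)
B(m) = 2 (B(m) = 4*(½) = 2)
N = -25 (N = 25*(-1) = -25)
K(E) = -25
(-28)² + K(1/(61 + B(C))) = (-28)² - 25 = 784 - 25 = 759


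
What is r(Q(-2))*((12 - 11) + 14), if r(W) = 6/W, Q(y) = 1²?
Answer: 90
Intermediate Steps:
Q(y) = 1
r(Q(-2))*((12 - 11) + 14) = (6/1)*((12 - 11) + 14) = (6*1)*(1 + 14) = 6*15 = 90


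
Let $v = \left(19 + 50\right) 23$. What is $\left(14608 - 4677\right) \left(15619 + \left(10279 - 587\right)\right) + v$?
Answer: $251365128$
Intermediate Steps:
$v = 1587$ ($v = 69 \cdot 23 = 1587$)
$\left(14608 - 4677\right) \left(15619 + \left(10279 - 587\right)\right) + v = \left(14608 - 4677\right) \left(15619 + \left(10279 - 587\right)\right) + 1587 = 9931 \left(15619 + 9692\right) + 1587 = 9931 \cdot 25311 + 1587 = 251363541 + 1587 = 251365128$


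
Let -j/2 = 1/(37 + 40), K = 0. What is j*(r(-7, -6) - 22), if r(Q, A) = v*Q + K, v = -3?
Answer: 2/77 ≈ 0.025974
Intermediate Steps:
r(Q, A) = -3*Q (r(Q, A) = -3*Q + 0 = -3*Q)
j = -2/77 (j = -2/(37 + 40) = -2/77 ≈ -0.025974)
j*(r(-7, -6) - 22) = -2*(-3*(-7) - 22)/77 = -2*(21 - 22)/77 = -2/77*(-1) = 2/77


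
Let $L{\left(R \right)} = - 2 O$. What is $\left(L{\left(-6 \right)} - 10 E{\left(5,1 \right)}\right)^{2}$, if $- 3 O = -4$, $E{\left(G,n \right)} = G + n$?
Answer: $\frac{35344}{9} \approx 3927.1$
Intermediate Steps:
$O = \frac{4}{3}$ ($O = \left(- \frac{1}{3}\right) \left(-4\right) = \frac{4}{3} \approx 1.3333$)
$L{\left(R \right)} = - \frac{8}{3}$ ($L{\left(R \right)} = \left(-2\right) \frac{4}{3} = - \frac{8}{3}$)
$\left(L{\left(-6 \right)} - 10 E{\left(5,1 \right)}\right)^{2} = \left(- \frac{8}{3} - 10 \left(5 + 1\right)\right)^{2} = \left(- \frac{8}{3} - 60\right)^{2} = \left(- \frac{188}{3}\right)^{2} = \frac{35344}{9}$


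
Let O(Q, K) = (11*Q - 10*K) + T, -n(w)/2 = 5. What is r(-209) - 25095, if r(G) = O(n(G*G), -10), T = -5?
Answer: -25110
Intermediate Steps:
n(w) = -10 (n(w) = -2*5 = -10)
O(Q, K) = -5 - 10*K + 11*Q (O(Q, K) = (11*Q - 10*K) - 5 = (-10*K + 11*Q) - 5 = -5 - 10*K + 11*Q)
r(G) = -15 (r(G) = -5 - 10*(-10) + 11*(-10) = -5 + 100 - 110 = -15)
r(-209) - 25095 = -15 - 25095 = -25110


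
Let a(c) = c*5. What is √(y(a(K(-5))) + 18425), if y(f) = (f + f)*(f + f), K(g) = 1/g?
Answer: √18429 ≈ 135.75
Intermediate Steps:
K(g) = 1/g
a(c) = 5*c
y(f) = 4*f² (y(f) = (2*f)*(2*f) = 4*f²)
√(y(a(K(-5))) + 18425) = √(4*(5/(-5))² + 18425) = √(4*(5*(-⅕))² + 18425) = √(4*(-1)² + 18425) = √(4*1 + 18425) = √(4 + 18425) = √18429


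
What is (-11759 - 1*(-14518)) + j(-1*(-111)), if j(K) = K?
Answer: 2870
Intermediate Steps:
(-11759 - 1*(-14518)) + j(-1*(-111)) = (-11759 - 1*(-14518)) - 1*(-111) = (-11759 + 14518) + 111 = 2759 + 111 = 2870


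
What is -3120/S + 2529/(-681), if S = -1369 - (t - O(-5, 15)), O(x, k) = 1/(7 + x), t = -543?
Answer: 1899/28829 ≈ 0.065871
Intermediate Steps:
S = -1651/2 (S = -1369 - (-543 - 1/(7 - 5)) = -1369 - (-543 - 1/2) = -1369 - (-543 - 1*½) = -1369 - (-543 - ½) = -1369 - 1*(-1087/2) = -1369 + 1087/2 = -1651/2 ≈ -825.50)
-3120/S + 2529/(-681) = -3120/(-1651/2) + 2529/(-681) = -3120*(-2/1651) + 2529*(-1/681) = 480/127 - 843/227 = 1899/28829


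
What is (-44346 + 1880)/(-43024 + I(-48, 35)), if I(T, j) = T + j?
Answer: 42466/43037 ≈ 0.98673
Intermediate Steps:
(-44346 + 1880)/(-43024 + I(-48, 35)) = (-44346 + 1880)/(-43024 + (-48 + 35)) = -42466/(-43024 - 13) = -42466/(-43037) = -42466*(-1/43037) = 42466/43037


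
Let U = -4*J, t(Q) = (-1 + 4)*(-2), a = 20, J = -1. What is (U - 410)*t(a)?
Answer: 2436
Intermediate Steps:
t(Q) = -6 (t(Q) = 3*(-2) = -6)
U = 4 (U = -4*(-1) = 4)
(U - 410)*t(a) = (4 - 410)*(-6) = -406*(-6) = 2436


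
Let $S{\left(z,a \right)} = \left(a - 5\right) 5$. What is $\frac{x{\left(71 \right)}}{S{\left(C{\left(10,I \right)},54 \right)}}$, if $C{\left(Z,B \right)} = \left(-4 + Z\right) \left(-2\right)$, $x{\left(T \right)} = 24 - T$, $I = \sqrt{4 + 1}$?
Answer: $- \frac{47}{245} \approx -0.19184$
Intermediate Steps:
$I = \sqrt{5} \approx 2.2361$
$C{\left(Z,B \right)} = 8 - 2 Z$
$S{\left(z,a \right)} = -25 + 5 a$ ($S{\left(z,a \right)} = \left(-5 + a\right) 5 = -25 + 5 a$)
$\frac{x{\left(71 \right)}}{S{\left(C{\left(10,I \right)},54 \right)}} = \frac{24 - 71}{-25 + 5 \cdot 54} = \frac{24 - 71}{-25 + 270} = - \frac{47}{245}$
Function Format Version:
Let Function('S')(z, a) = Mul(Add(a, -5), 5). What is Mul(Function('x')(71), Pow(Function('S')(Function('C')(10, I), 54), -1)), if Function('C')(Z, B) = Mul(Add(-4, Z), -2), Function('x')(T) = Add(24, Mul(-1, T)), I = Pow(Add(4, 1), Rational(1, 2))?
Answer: Rational(-47, 245) ≈ -0.19184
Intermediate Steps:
I = Pow(5, Rational(1, 2)) ≈ 2.2361
Function('C')(Z, B) = Add(8, Mul(-2, Z))
Function('S')(z, a) = Add(-25, Mul(5, a)) (Function('S')(z, a) = Mul(Add(-5, a), 5) = Add(-25, Mul(5, a)))
Mul(Function('x')(71), Pow(Function('S')(Function('C')(10, I), 54), -1)) = Mul(Add(24, Mul(-1, 71)), Pow(Add(-25, Mul(5, 54)), -1)) = Mul(Add(24, -71), Pow(Add(-25, 270), -1)) = Mul(-47, Pow(245, -1)) = Mul(-47, Rational(1, 245)) = Rational(-47, 245)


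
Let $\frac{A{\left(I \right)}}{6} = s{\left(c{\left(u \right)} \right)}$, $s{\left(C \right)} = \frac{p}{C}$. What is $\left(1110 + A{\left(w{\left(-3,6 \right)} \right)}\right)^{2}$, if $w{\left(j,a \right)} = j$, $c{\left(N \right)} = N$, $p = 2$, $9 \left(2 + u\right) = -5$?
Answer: $\frac{646278084}{529} \approx 1.2217 \cdot 10^{6}$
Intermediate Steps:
$u = - \frac{23}{9}$ ($u = -2 + \frac{1}{9} \left(-5\right) = -2 - \frac{5}{9} = - \frac{23}{9} \approx -2.5556$)
$s{\left(C \right)} = \frac{2}{C}$
$A{\left(I \right)} = - \frac{108}{23}$ ($A{\left(I \right)} = 6 \frac{2}{- \frac{23}{9}} = 6 \cdot 2 \left(- \frac{9}{23}\right) = 6 \left(- \frac{18}{23}\right) = - \frac{108}{23}$)
$\left(1110 + A{\left(w{\left(-3,6 \right)} \right)}\right)^{2} = \left(1110 - \frac{108}{23}\right)^{2} = \left(\frac{25422}{23}\right)^{2} = \frac{646278084}{529}$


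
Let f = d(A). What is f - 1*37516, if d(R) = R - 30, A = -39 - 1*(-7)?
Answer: -37578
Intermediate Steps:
A = -32 (A = -39 + 7 = -32)
d(R) = -30 + R
f = -62 (f = -30 - 32 = -62)
f - 1*37516 = -62 - 1*37516 = -62 - 37516 = -37578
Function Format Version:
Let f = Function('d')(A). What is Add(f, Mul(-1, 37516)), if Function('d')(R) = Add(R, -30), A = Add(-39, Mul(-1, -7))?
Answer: -37578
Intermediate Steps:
A = -32 (A = Add(-39, 7) = -32)
Function('d')(R) = Add(-30, R)
f = -62 (f = Add(-30, -32) = -62)
Add(f, Mul(-1, 37516)) = Add(-62, Mul(-1, 37516)) = Add(-62, -37516) = -37578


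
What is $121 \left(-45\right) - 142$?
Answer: $-5587$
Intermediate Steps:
$121 \left(-45\right) - 142 = -5445 - 142 = -5587$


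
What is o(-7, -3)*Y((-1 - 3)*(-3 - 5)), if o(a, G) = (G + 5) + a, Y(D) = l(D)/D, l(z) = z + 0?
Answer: -5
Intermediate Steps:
l(z) = z
Y(D) = 1 (Y(D) = D/D = 1)
o(a, G) = 5 + G + a (o(a, G) = (5 + G) + a = 5 + G + a)
o(-7, -3)*Y((-1 - 3)*(-3 - 5)) = (5 - 3 - 7)*1 = -5*1 = -5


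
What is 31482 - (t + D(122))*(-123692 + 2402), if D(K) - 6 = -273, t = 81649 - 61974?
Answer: 2354027802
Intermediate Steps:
t = 19675
D(K) = -267 (D(K) = 6 - 273 = -267)
31482 - (t + D(122))*(-123692 + 2402) = 31482 - (19675 - 267)*(-123692 + 2402) = 31482 - 19408*(-121290) = 31482 - 1*(-2353996320) = 31482 + 2353996320 = 2354027802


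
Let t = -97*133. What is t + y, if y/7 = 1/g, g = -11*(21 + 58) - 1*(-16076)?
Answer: -196185500/15207 ≈ -12901.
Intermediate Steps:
g = 15207 (g = -11*79 + 16076 = -869 + 16076 = 15207)
t = -12901
y = 7/15207 ≈ 0.00046031
t + y = -12901 + 7/15207 = -196185500/15207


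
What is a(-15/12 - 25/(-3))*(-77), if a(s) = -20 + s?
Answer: 11935/12 ≈ 994.58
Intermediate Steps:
a(-15/12 - 25/(-3))*(-77) = (-20 + (-15/12 - 25/(-3)))*(-77) = (-20 + (-15*1/12 - 25*(-1/3)))*(-77) = (-20 + (-5/4 + 25/3))*(-77) = (-20 + 85/12)*(-77) = -155/12*(-77) = 11935/12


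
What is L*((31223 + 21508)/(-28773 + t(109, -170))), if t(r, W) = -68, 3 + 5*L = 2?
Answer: 52731/144205 ≈ 0.36567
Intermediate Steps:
L = -⅕ (L = -⅗ + (⅕)*2 = -⅗ + ⅖ = -⅕ ≈ -0.20000)
L*((31223 + 21508)/(-28773 + t(109, -170))) = -(31223 + 21508)/(5*(-28773 - 68)) = -52731/(5*(-28841)) = -52731*(-1)/(5*28841) = -⅕*(-52731/28841) = 52731/144205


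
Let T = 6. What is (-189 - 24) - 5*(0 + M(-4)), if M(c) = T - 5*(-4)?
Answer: -343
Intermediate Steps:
M(c) = 26 (M(c) = 6 - 5*(-4) = 6 + 20 = 26)
(-189 - 24) - 5*(0 + M(-4)) = (-189 - 24) - 5*(0 + 26) = -213 - 5*26 = -213 - 130 = -343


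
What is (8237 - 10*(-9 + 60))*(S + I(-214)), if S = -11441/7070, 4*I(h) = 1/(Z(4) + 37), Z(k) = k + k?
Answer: -1585819937/127260 ≈ -12461.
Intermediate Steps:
Z(k) = 2*k
I(h) = 1/180 (I(h) = 1/(4*(2*4 + 37)) = 1/(4*(8 + 37)) = (1/4)/45 = (1/4)*(1/45) = 1/180)
S = -11441/7070 (S = -11441*1/7070 = -11441/7070 ≈ -1.6182)
(8237 - 10*(-9 + 60))*(S + I(-214)) = (8237 - 10*(-9 + 60))*(-11441/7070 + 1/180) = (8237 - 10*51)*(-205231/127260) = (8237 - 510)*(-205231/127260) = 7727*(-205231/127260) = -1585819937/127260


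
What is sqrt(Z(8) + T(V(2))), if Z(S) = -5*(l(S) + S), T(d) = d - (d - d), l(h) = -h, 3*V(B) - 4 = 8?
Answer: 2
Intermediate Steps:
V(B) = 4 (V(B) = 4/3 + (1/3)*8 = 4/3 + 8/3 = 4)
T(d) = d (T(d) = d - 1*0 = d + 0 = d)
Z(S) = 0 (Z(S) = -5*(-S + S) = -5*0 = 0)
sqrt(Z(8) + T(V(2))) = sqrt(0 + 4) = sqrt(4) = 2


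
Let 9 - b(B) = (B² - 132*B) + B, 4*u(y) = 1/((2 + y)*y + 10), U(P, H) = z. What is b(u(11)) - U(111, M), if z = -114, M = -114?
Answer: 46149083/374544 ≈ 123.21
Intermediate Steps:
U(P, H) = -114
u(y) = 1/(4*(10 + y*(2 + y))) (u(y) = 1/(4*((2 + y)*y + 10)) = 1/(4*(y*(2 + y) + 10)) = 1/(4*(10 + y*(2 + y))))
b(B) = 9 - B² + 131*B (b(B) = 9 - ((B² - 132*B) + B) = 9 - (B² - 131*B) = 9 + (-B² + 131*B) = 9 - B² + 131*B)
b(u(11)) - U(111, M) = (9 - (1/(4*(10 + 11² + 2*11)))² + 131*(1/(4*(10 + 11² + 2*11)))) - 1*(-114) = (9 - (1/(4*(10 + 121 + 22)))² + 131*(1/(4*(10 + 121 + 22)))) + 114 = (9 - ((¼)/153)² + 131*((¼)/153)) + 114 = (9 - ((¼)*(1/153))² + 131*((¼)*(1/153))) + 114 = (9 - (1/612)² + 131*(1/612)) + 114 = (9 - 1*1/374544 + 131/612) + 114 = (9 - 1/374544 + 131/612) + 114 = 3451067/374544 + 114 = 46149083/374544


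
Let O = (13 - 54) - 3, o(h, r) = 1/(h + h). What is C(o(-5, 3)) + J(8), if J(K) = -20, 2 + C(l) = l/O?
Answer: -9679/440 ≈ -21.998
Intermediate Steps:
o(h, r) = 1/(2*h)
O = -44 (O = -41 - 3 = -44)
C(l) = -2 - l/44 (C(l) = -2 + l/(-44) = -2 + l*(-1/44) = -2 - l/44)
C(o(-5, 3)) + J(8) = (-2 - 1/(88*(-5))) - 20 = (-2 - (-1)/(88*5)) - 20 = (-2 - 1/44*(-⅒)) - 20 = (-2 + 1/440) - 20 = -879/440 - 20 = -9679/440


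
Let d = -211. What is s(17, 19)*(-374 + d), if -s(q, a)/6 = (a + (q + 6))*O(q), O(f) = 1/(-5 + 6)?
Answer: 147420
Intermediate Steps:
O(f) = 1 (O(f) = 1/1 = 1)
s(q, a) = -36 - 6*a - 6*q (s(q, a) = -6*(a + (q + 6)) = -6*(a + (6 + q)) = -6*(6 + a + q) = -36 - 6*a - 6*q)
s(17, 19)*(-374 + d) = (-36 - 6*19 - 6*17)*(-374 - 211) = (-36 - 114 - 102)*(-585) = -252*(-585) = 147420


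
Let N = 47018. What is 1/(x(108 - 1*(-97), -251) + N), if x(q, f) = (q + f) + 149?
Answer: 1/47121 ≈ 2.1222e-5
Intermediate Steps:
x(q, f) = 149 + f + q (x(q, f) = (f + q) + 149 = 149 + f + q)
1/(x(108 - 1*(-97), -251) + N) = 1/((149 - 251 + (108 - 1*(-97))) + 47018) = 1/((149 - 251 + (108 + 97)) + 47018) = 1/((149 - 251 + 205) + 47018) = 1/(103 + 47018) = 1/47121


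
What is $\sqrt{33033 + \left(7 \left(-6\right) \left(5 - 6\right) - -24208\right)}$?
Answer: $\sqrt{57283} \approx 239.34$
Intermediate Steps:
$\sqrt{33033 + \left(7 \left(-6\right) \left(5 - 6\right) - -24208\right)} = \sqrt{33033 + \left(\left(-42\right) \left(-1\right) + 24208\right)} = \sqrt{33033 + \left(42 + 24208\right)} = \sqrt{33033 + 24250} = \sqrt{57283}$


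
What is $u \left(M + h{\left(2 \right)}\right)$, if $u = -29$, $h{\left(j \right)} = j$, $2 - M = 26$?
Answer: $638$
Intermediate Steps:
$M = -24$ ($M = 2 - 26 = -24$)
$u \left(M + h{\left(2 \right)}\right) = - 29 \left(-24 + 2\right) = \left(-29\right) \left(-22\right) = 638$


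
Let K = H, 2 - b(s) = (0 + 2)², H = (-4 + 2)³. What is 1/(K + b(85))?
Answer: -⅒ ≈ -0.10000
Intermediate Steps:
H = -8 (H = (-2)³ = -8)
b(s) = -2 (b(s) = 2 - (0 + 2)² = 2 - 1*2² = 2 - 1*4 = 2 - 4 = -2)
K = -8
1/(K + b(85)) = 1/(-8 - 2) = 1/(-10) = -⅒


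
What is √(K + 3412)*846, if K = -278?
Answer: 846*√3134 ≈ 47361.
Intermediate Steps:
√(K + 3412)*846 = √(-278 + 3412)*846 = √3134*846 = 846*√3134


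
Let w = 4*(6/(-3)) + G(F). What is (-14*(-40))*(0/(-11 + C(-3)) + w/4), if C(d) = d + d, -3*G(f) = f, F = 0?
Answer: -1120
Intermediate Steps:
G(f) = -f/3
C(d) = 2*d
w = -8 (w = 4*(6/(-3)) - ⅓*0 = 4*(6*(-⅓)) + 0 = 4*(-2) + 0 = -8 + 0 = -8)
(-14*(-40))*(0/(-11 + C(-3)) + w/4) = (-14*(-40))*(0/(-11 + 2*(-3)) - 8/4) = 560*(0/(-11 - 6) - 8*¼) = 560*(0/(-17) - 2) = 560*(0*(-1/17) - 2) = 560*(0 - 2) = 560*(-2) = -1120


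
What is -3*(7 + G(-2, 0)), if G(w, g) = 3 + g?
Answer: -30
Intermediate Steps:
-3*(7 + G(-2, 0)) = -3*(7 + (3 + 0)) = -3*(7 + 3) = -3*10 = -30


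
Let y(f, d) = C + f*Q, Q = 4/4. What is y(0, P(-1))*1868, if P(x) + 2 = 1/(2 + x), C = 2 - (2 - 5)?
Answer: 9340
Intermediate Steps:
C = 5 (C = 2 - 1*(-3) = 2 + 3 = 5)
P(x) = -2 + 1/(2 + x)
Q = 1 (Q = 4*(1/4) = 1)
y(f, d) = 5 + f (y(f, d) = 5 + f*1 = 5 + f)
y(0, P(-1))*1868 = (5 + 0)*1868 = 5*1868 = 9340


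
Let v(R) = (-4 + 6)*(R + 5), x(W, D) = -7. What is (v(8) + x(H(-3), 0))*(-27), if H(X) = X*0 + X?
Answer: -513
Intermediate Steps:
H(X) = X (H(X) = 0 + X = X)
v(R) = 10 + 2*R (v(R) = 2*(5 + R) = 10 + 2*R)
(v(8) + x(H(-3), 0))*(-27) = ((10 + 2*8) - 7)*(-27) = ((10 + 16) - 7)*(-27) = (26 - 7)*(-27) = 19*(-27) = -513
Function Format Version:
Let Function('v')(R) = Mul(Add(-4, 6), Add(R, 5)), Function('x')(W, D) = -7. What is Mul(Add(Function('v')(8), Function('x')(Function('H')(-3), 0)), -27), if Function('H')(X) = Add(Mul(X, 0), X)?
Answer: -513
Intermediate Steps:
Function('H')(X) = X (Function('H')(X) = Add(0, X) = X)
Function('v')(R) = Add(10, Mul(2, R)) (Function('v')(R) = Mul(2, Add(5, R)) = Add(10, Mul(2, R)))
Mul(Add(Function('v')(8), Function('x')(Function('H')(-3), 0)), -27) = Mul(Add(Add(10, Mul(2, 8)), -7), -27) = Mul(Add(Add(10, 16), -7), -27) = Mul(Add(26, -7), -27) = Mul(19, -27) = -513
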